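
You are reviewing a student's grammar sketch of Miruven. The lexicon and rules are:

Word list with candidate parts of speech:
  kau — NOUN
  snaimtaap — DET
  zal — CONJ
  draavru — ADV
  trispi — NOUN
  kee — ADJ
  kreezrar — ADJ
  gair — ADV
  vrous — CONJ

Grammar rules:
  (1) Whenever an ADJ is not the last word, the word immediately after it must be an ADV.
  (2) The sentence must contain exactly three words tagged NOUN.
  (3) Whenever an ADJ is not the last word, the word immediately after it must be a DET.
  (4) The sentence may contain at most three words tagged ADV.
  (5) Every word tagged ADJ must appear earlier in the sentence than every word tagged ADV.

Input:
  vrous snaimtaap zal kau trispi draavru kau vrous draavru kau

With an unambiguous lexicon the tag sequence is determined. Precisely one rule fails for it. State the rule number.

Fixed tagging: CONJ DET CONJ NOUN NOUN ADV NOUN CONJ ADV NOUN.
Rule check: R1 pass, R2 fail, R3 pass, R4 pass, R5 pass.
Only rule 2 fails.

2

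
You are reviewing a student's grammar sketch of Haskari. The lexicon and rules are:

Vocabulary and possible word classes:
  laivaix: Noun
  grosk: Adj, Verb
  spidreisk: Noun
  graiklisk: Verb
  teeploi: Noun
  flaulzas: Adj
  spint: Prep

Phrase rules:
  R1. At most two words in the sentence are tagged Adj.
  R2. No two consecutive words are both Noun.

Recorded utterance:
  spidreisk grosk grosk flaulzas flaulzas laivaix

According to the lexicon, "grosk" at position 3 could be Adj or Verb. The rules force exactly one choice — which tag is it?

Verb

Candidates per position — 1:spidreisk {Noun}; 2:grosk {Adj,Verb}; 3:grosk {Adj,Verb}; 4:flaulzas {Adj}; 5:flaulzas {Adj}; 6:laivaix {Noun}.
Position 2: Adj is ruled out by rule 1; that leaves Verb.
Position 3: Adj is ruled out by rule 1; that leaves Verb.
The only consistent sequence is: Noun Verb Verb Adj Adj Noun.
Verifying each rule — rule 1 holds; rule 2 holds.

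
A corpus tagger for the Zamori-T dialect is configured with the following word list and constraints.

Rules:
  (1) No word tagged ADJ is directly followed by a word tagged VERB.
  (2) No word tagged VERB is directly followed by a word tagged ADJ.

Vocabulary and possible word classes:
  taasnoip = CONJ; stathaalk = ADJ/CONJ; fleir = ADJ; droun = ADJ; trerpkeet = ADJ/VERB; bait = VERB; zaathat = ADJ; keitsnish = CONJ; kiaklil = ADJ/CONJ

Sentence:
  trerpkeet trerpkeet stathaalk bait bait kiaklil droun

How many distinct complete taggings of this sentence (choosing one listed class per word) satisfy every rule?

Candidates per position — 1:trerpkeet {ADJ,VERB}; 2:trerpkeet {ADJ,VERB}; 3:stathaalk {ADJ,CONJ}; 4:bait {VERB}; 5:bait {VERB}; 6:kiaklil {ADJ,CONJ}; 7:droun {ADJ}.
There are 16 candidate sequences in total.
The sequences that satisfy every rule: ADJ ADJ CONJ VERB VERB CONJ ADJ; VERB VERB CONJ VERB VERB CONJ ADJ.
Count = 2.

2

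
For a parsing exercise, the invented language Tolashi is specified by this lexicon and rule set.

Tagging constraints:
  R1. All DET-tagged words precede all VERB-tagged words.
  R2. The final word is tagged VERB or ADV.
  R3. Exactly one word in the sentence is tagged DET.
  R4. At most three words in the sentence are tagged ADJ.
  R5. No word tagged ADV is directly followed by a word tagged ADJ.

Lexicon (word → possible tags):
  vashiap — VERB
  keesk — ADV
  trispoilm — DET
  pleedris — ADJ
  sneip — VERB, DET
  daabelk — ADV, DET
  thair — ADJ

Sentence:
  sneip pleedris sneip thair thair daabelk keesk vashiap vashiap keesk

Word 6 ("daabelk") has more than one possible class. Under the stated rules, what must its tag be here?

Candidates per position — 1:sneip {VERB,DET}; 2:pleedris {ADJ}; 3:sneip {VERB,DET}; 4:thair {ADJ}; 5:thair {ADJ}; 6:daabelk {ADV,DET}; 7:keesk {ADV}; 8:vashiap {VERB}; 9:vashiap {VERB}; 10:keesk {ADV}.
Position 6: the remaining choice is settled jointly with positions 1, 3 — only ADV at position 6 is part of a tagging that satisfies every rule.
The unique satisfying tagging is: DET ADJ VERB ADJ ADJ ADV ADV VERB VERB ADV.
Check: rule 1 holds; rule 2 holds; rule 3 holds; rule 4 holds; rule 5 holds.

ADV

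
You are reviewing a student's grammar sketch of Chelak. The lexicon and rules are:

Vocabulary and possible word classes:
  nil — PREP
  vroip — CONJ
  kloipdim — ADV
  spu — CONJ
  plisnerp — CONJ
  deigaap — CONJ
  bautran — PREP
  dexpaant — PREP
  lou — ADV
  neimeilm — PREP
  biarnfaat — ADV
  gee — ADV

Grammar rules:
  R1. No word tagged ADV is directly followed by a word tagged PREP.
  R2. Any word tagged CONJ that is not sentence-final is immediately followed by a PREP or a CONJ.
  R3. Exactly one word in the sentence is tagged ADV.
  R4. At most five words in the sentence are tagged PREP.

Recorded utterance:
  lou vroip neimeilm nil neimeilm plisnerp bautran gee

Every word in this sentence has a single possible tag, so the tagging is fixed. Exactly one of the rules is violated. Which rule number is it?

Fixed tagging: ADV CONJ PREP PREP PREP CONJ PREP ADV.
Applying the rules: R1 pass, R2 pass, R3 fail, R4 pass.
Only rule 3 fails.

3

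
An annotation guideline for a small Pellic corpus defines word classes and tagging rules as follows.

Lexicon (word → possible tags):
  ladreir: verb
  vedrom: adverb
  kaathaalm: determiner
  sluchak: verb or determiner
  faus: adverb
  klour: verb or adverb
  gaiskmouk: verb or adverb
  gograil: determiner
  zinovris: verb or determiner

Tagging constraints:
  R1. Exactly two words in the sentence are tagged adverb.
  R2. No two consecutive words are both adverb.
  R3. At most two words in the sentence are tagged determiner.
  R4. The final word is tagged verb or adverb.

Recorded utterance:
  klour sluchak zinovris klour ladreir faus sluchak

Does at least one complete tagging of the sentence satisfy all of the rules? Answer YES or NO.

Candidates per position — 1:klour {verb,adverb}; 2:sluchak {verb,determiner}; 3:zinovris {verb,determiner}; 4:klour {verb,adverb}; 5:ladreir {verb}; 6:faus {adverb}; 7:sluchak {verb,determiner}.
One satisfying assignment: verb determiner determiner adverb verb adverb verb.
Verifying each rule — rule 1 ok; rule 2 ok; rule 3 ok; rule 4 ok.

YES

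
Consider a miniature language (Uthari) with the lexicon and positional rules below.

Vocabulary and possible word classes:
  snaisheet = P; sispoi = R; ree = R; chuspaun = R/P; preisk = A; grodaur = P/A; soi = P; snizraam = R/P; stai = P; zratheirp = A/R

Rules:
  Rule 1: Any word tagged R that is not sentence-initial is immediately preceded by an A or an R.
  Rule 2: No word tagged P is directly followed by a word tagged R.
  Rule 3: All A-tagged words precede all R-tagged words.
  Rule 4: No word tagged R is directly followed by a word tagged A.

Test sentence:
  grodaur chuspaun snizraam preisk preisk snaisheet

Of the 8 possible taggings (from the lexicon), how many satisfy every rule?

2

Candidates per position — 1:grodaur {P,A}; 2:chuspaun {R,P}; 3:snizraam {R,P}; 4:preisk {A}; 5:preisk {A}; 6:snaisheet {P}.
There are 8 candidate sequences in total.
The sequences that satisfy every rule: P P P A A P; A P P A A P.
Count = 2.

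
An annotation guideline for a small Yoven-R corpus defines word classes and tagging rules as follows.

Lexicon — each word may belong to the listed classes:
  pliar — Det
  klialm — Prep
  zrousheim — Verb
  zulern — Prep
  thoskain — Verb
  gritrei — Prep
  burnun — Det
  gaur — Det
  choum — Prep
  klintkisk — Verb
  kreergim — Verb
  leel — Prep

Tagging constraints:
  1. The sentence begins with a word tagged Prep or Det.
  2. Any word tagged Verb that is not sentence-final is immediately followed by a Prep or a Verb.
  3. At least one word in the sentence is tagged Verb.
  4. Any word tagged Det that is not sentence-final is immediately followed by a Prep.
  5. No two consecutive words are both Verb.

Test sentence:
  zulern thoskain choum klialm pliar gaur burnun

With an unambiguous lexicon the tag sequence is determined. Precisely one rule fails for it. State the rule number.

4

Fixed tagging: Prep Verb Prep Prep Det Det Det.
Checking each rule: R1 pass, R2 pass, R3 pass, R4 fail, R5 pass.
Only rule 4 fails.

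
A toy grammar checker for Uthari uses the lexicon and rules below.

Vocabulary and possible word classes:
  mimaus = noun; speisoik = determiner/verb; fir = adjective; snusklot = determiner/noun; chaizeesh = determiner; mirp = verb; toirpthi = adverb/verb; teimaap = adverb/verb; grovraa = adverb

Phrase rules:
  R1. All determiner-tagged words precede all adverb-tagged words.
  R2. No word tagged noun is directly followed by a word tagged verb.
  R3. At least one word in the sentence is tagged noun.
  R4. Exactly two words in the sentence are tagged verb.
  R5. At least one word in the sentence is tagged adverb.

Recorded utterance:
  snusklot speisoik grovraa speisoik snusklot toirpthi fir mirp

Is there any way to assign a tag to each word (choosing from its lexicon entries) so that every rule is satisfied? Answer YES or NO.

YES

Candidates per position — 1:snusklot {determiner,noun}; 2:speisoik {determiner,verb}; 3:grovraa {adverb}; 4:speisoik {determiner,verb}; 5:snusklot {determiner,noun}; 6:toirpthi {adverb,verb}; 7:fir {adjective}; 8:mirp {verb}.
One satisfying assignment: determiner determiner adverb verb noun adverb adjective verb.
Rule-by-rule: rule 1 ok; rule 2 ok; rule 3 ok; rule 4 ok; rule 5 ok.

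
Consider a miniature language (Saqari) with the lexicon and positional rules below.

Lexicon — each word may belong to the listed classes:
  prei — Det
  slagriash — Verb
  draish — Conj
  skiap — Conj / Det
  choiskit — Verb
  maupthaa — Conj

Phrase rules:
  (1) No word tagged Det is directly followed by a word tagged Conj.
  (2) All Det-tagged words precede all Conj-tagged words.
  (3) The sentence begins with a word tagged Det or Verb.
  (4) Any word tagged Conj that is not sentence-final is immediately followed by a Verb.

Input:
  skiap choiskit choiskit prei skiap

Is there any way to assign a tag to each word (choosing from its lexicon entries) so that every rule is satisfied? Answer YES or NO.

Candidates per position — 1:skiap {Conj,Det}; 2:choiskit {Verb}; 3:choiskit {Verb}; 4:prei {Det}; 5:skiap {Conj,Det}.
One satisfying assignment: Det Verb Verb Det Det.
Verifying each rule — rule 1 satisfied; rule 2 satisfied; rule 3 satisfied; rule 4 satisfied.

YES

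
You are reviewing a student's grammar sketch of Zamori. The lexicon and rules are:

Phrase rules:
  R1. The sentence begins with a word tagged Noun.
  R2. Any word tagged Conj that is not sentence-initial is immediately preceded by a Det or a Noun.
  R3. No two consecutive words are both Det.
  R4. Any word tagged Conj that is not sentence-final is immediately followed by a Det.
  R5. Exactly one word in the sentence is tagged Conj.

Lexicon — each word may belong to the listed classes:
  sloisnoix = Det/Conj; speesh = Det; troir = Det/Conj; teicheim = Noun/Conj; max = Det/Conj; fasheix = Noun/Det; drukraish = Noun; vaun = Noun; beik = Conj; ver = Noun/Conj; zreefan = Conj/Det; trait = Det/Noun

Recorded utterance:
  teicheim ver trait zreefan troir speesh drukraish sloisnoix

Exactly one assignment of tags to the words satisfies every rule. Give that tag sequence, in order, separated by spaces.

Noun Noun Noun Det Conj Det Noun Det

Candidates per position — 1:teicheim {Noun,Conj}; 2:ver {Noun,Conj}; 3:trait {Det,Noun}; 4:zreefan {Conj,Det}; 5:troir {Det,Conj}; 6:speesh {Det}; 7:drukraish {Noun}; 8:sloisnoix {Det,Conj}.
Position 1: tagging it Conj would leave rule 1 unsatisfiable, so it must be Noun.
Position 5: tagging it Det would leave rule 3 unsatisfiable, so it must be Conj.
Position 8: tagging it Conj would leave rule 5 unsatisfiable, so it must be Det.
Position 2: tagging it Conj would leave rule 5 unsatisfiable, so it must be Noun.
Position 4: tagging it Conj would leave rule 2 unsatisfiable, so it must be Det.
Position 3: tagging it Det would leave rule 3 unsatisfiable, so it must be Noun.
The unique satisfying tagging is: Noun Noun Noun Det Conj Det Noun Det.
Checking: rule 1 ✓; rule 2 ✓; rule 3 ✓; rule 4 ✓; rule 5 ✓.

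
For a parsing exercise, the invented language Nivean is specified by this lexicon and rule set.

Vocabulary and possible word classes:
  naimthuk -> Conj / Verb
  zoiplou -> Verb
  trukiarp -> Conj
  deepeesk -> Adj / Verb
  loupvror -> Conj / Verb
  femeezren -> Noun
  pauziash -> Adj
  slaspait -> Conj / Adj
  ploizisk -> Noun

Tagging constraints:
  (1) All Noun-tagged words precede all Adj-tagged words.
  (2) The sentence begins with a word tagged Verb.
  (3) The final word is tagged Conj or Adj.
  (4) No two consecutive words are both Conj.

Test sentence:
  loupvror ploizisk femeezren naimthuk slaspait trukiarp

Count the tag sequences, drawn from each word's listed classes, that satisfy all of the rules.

2

Candidates per position — 1:loupvror {Conj,Verb}; 2:ploizisk {Noun}; 3:femeezren {Noun}; 4:naimthuk {Conj,Verb}; 5:slaspait {Conj,Adj}; 6:trukiarp {Conj}.
There are 8 candidate sequences in total.
The sequences that satisfy every rule: Verb Noun Noun Conj Adj Conj; Verb Noun Noun Verb Adj Conj.
Count = 2.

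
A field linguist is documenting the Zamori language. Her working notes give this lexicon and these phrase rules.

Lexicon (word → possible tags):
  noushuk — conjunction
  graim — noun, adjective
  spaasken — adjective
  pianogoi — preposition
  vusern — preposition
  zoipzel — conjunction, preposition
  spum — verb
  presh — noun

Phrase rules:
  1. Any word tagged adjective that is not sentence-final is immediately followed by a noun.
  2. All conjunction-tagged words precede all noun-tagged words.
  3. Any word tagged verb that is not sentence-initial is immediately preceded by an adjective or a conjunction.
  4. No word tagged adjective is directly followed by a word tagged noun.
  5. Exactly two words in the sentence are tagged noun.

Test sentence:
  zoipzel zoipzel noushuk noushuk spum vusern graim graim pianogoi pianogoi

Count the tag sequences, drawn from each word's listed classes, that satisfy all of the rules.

Candidates per position — 1:zoipzel {conjunction,preposition}; 2:zoipzel {conjunction,preposition}; 3:noushuk {conjunction}; 4:noushuk {conjunction}; 5:spum {verb}; 6:vusern {preposition}; 7:graim {noun,adjective}; 8:graim {noun,adjective}; 9:pianogoi {preposition}; 10:pianogoi {preposition}.
There are 16 candidate sequences in total.
The sequences that satisfy every rule: conjunction conjunction conjunction conjunction verb preposition noun noun preposition preposition; conjunction preposition conjunction conjunction verb preposition noun noun preposition preposition; preposition conjunction conjunction conjunction verb preposition noun noun preposition preposition; preposition preposition conjunction conjunction verb preposition noun noun preposition preposition.
Count = 4.

4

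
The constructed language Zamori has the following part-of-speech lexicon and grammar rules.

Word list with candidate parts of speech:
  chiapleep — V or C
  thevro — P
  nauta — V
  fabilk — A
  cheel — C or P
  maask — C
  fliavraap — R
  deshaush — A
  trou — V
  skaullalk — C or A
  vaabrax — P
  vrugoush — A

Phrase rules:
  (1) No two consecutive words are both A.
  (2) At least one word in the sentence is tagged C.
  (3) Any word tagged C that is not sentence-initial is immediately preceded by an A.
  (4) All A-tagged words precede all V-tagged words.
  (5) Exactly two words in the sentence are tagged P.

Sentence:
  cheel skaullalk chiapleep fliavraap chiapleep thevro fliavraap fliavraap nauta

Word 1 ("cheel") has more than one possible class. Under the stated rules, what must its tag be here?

P

Candidates per position — 1:cheel {C,P}; 2:skaullalk {C,A}; 3:chiapleep {V,C}; 4:fliavraap {R}; 5:chiapleep {V,C}; 6:thevro {P}; 7:fliavraap {R}; 8:fliavraap {R}; 9:nauta {V}.
Position 1: C is ruled out by rule 5; that leaves P.
Position 2: C is ruled out by rule 3; that leaves A.
Position 5: C is ruled out by rule 3; that leaves V.
Position 3: V is ruled out by rule 2; that leaves C.
So the tagging must be: P A C R V P R R V.
Check: rule 1 ok; rule 2 ok; rule 3 ok; rule 4 ok; rule 5 ok.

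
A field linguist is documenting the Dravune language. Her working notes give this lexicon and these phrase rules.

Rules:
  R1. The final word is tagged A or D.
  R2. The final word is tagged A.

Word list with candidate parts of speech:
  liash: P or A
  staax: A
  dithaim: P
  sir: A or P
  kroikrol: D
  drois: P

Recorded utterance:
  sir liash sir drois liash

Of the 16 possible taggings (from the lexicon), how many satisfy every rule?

Candidates per position — 1:sir {A,P}; 2:liash {P,A}; 3:sir {A,P}; 4:drois {P}; 5:liash {P,A}.
There are 16 candidate sequences in total.
Checking each against the rules leaves 8 sequences.
Count = 8.

8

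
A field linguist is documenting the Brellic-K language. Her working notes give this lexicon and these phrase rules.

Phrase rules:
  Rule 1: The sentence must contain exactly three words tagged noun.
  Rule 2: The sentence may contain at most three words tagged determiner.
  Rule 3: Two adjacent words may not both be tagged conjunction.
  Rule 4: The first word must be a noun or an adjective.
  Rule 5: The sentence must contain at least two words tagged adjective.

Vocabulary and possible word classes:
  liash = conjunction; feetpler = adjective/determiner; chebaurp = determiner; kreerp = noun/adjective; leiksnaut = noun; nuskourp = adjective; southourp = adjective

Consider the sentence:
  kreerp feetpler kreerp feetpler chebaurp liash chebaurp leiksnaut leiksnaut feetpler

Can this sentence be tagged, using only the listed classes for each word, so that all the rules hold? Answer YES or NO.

Candidates per position — 1:kreerp {noun,adjective}; 2:feetpler {adjective,determiner}; 3:kreerp {noun,adjective}; 4:feetpler {adjective,determiner}; 5:chebaurp {determiner}; 6:liash {conjunction}; 7:chebaurp {determiner}; 8:leiksnaut {noun}; 9:leiksnaut {noun}; 10:feetpler {adjective,determiner}.
One satisfying assignment: noun adjective adjective adjective determiner conjunction determiner noun noun determiner.
Checking: rule 1 ✓; rule 2 ✓; rule 3 ✓; rule 4 ✓; rule 5 ✓.

YES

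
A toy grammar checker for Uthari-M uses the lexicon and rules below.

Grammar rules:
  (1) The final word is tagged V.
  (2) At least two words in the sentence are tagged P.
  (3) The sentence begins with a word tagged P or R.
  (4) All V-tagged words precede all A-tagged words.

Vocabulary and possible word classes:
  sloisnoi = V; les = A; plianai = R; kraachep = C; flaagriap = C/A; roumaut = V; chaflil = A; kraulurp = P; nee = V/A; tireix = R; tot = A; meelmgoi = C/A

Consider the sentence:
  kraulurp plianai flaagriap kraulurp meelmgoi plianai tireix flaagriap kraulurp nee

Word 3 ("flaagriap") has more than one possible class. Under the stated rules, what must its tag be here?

C

Candidates per position — 1:kraulurp {P}; 2:plianai {R}; 3:flaagriap {C,A}; 4:kraulurp {P}; 5:meelmgoi {C,A}; 6:plianai {R}; 7:tireix {R}; 8:flaagriap {C,A}; 9:kraulurp {P}; 10:nee {V,A}.
At position 10, choosing A makes rule 1 impossible to satisfy; hence V.
At position 3, choosing A makes rule 4 impossible to satisfy; hence C.
At position 5, choosing A makes rule 4 impossible to satisfy; hence C.
At position 8, choosing A makes rule 4 impossible to satisfy; hence C.
The unique satisfying tagging is: P R C P C R R C P V.
Checking: rule 1 satisfied; rule 2 satisfied; rule 3 satisfied; rule 4 satisfied.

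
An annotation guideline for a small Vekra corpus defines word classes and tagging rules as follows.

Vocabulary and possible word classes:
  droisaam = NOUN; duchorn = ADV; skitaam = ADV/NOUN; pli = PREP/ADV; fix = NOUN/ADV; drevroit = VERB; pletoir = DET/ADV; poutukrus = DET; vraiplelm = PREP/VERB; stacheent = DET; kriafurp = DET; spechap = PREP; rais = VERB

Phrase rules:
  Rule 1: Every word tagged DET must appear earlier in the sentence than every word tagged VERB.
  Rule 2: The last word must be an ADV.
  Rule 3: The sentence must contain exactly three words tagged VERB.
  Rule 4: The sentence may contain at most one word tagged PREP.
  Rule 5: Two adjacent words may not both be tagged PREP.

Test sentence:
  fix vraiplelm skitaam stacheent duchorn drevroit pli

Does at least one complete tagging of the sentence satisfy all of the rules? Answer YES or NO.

NO

Candidates per position — 1:fix {NOUN,ADV}; 2:vraiplelm {PREP,VERB}; 3:skitaam {ADV,NOUN}; 4:stacheent {DET}; 5:duchorn {ADV}; 6:drevroit {VERB}; 7:pli {PREP,ADV}.
Rule 3 cannot be satisfied by any choice of tags from the lexicon.
So there is no consistent tagging.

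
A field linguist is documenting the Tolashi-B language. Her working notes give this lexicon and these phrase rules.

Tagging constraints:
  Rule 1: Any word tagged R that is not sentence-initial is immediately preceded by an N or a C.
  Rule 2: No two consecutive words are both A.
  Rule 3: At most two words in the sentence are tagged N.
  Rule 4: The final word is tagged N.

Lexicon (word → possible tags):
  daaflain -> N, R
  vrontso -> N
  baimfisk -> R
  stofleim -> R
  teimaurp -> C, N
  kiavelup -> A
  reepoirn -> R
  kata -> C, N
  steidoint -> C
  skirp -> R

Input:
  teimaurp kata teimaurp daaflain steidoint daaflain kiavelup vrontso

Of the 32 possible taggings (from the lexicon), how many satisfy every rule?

6

Candidates per position — 1:teimaurp {C,N}; 2:kata {C,N}; 3:teimaurp {C,N}; 4:daaflain {N,R}; 5:steidoint {C}; 6:daaflain {N,R}; 7:kiavelup {A}; 8:vrontso {N}.
There are 32 candidate sequences in total.
Checking each against the rules leaves 6 sequences.
Count = 6.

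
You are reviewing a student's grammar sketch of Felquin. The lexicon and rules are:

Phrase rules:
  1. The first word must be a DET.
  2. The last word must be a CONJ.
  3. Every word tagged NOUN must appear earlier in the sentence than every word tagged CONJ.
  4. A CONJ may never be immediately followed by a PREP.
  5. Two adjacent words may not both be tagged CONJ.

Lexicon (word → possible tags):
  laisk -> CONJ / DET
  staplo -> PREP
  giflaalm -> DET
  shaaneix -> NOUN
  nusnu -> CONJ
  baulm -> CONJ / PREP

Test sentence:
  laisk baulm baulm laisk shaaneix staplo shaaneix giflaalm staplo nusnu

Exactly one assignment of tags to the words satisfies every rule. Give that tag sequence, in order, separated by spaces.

Candidates per position — 1:laisk {CONJ,DET}; 2:baulm {CONJ,PREP}; 3:baulm {CONJ,PREP}; 4:laisk {CONJ,DET}; 5:shaaneix {NOUN}; 6:staplo {PREP}; 7:shaaneix {NOUN}; 8:giflaalm {DET}; 9:staplo {PREP}; 10:nusnu {CONJ}.
If word 1 were CONJ, no tagging could satisfy rule 1; so word 1 is DET.
If word 2 were CONJ, no tagging could satisfy rule 3; so word 2 is PREP.
If word 3 were CONJ, no tagging could satisfy rule 3; so word 3 is PREP.
If word 4 were CONJ, no tagging could satisfy rule 3; so word 4 is DET.
So the tagging must be: DET PREP PREP DET NOUN PREP NOUN DET PREP CONJ.
Check: rule 1 holds; rule 2 holds; rule 3 holds; rule 4 holds; rule 5 holds.

DET PREP PREP DET NOUN PREP NOUN DET PREP CONJ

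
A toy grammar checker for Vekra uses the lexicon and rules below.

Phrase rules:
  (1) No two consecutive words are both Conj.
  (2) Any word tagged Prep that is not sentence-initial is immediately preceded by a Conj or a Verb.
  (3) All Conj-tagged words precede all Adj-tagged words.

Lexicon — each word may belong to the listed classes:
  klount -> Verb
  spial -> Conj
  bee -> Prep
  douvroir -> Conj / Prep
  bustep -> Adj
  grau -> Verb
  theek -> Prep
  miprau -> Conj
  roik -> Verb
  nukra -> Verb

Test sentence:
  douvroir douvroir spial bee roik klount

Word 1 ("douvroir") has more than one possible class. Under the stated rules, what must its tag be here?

Conj

Candidates per position — 1:douvroir {Conj,Prep}; 2:douvroir {Conj,Prep}; 3:spial {Conj}; 4:bee {Prep}; 5:roik {Verb}; 6:klount {Verb}.
Position 2: tagging it Conj would leave rule 1 unsatisfiable, so it must be Prep.
Position 1: tagging it Prep would leave rule 2 unsatisfiable, so it must be Conj.
So the tagging must be: Conj Prep Conj Prep Verb Verb.
Check: rule 1 satisfied; rule 2 satisfied; rule 3 satisfied.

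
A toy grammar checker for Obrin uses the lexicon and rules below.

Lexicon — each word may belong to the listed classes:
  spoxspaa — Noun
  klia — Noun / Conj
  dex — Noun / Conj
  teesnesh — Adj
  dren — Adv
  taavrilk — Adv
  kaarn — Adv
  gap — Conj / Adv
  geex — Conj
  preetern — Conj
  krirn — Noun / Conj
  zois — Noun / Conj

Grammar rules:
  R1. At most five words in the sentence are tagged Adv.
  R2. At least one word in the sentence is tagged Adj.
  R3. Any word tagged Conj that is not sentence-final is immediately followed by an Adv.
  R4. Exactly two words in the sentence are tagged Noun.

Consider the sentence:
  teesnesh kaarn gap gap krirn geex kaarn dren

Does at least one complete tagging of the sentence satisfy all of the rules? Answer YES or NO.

NO

Candidates per position — 1:teesnesh {Adj}; 2:kaarn {Adv}; 3:gap {Conj,Adv}; 4:gap {Conj,Adv}; 5:krirn {Noun,Conj}; 6:geex {Conj}; 7:kaarn {Adv}; 8:dren {Adv}.
Rule 4 cannot be satisfied by any choice of tags from the lexicon.
So there is no consistent tagging.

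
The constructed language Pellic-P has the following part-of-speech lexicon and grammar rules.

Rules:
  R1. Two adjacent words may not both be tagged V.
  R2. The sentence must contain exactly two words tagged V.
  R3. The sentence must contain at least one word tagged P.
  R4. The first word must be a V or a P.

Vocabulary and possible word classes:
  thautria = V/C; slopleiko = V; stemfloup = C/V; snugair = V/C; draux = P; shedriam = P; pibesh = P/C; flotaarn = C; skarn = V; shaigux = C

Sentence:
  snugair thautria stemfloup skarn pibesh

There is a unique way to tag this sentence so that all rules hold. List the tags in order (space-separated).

V C C V P

Candidates per position — 1:snugair {V,C}; 2:thautria {V,C}; 3:stemfloup {C,V}; 4:skarn {V}; 5:pibesh {P,C}.
At position 1, choosing C makes rule 4 impossible to satisfy; hence V.
At position 2, choosing V makes rule 1 impossible to satisfy; hence C.
At position 3, choosing V makes rule 1 impossible to satisfy; hence C.
At position 5, choosing C makes rule 3 impossible to satisfy; hence P.
So the tagging must be: V C C V P.
Verifying each rule — rule 1 satisfied; rule 2 satisfied; rule 3 satisfied; rule 4 satisfied.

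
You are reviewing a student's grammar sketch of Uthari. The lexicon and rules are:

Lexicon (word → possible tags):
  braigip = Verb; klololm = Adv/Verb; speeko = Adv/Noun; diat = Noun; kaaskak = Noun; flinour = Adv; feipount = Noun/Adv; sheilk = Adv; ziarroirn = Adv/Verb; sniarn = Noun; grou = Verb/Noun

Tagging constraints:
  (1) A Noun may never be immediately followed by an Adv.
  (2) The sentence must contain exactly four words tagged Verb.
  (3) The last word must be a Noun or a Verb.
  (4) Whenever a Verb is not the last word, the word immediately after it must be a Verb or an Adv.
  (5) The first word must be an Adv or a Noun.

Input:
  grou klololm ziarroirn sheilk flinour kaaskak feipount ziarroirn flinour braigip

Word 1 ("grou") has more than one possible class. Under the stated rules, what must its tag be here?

Candidates per position — 1:grou {Verb,Noun}; 2:klololm {Adv,Verb}; 3:ziarroirn {Adv,Verb}; 4:sheilk {Adv}; 5:flinour {Adv}; 6:kaaskak {Noun}; 7:feipount {Noun,Adv}; 8:ziarroirn {Adv,Verb}; 9:flinour {Adv}; 10:braigip {Verb}.
At position 1, choosing Verb makes rule 5 impossible to satisfy; hence Noun.
At position 2, choosing Adv makes rule 1 impossible to satisfy; hence Verb.
At position 3, choosing Adv makes rule 2 impossible to satisfy; hence Verb.
At position 7, choosing Adv makes rule 1 impossible to satisfy; hence Noun.
At position 8, choosing Adv makes rule 1 impossible to satisfy; hence Verb.
So the tagging must be: Noun Verb Verb Adv Adv Noun Noun Verb Adv Verb.
Rule-by-rule: rule 1 satisfied; rule 2 satisfied; rule 3 satisfied; rule 4 satisfied; rule 5 satisfied.

Noun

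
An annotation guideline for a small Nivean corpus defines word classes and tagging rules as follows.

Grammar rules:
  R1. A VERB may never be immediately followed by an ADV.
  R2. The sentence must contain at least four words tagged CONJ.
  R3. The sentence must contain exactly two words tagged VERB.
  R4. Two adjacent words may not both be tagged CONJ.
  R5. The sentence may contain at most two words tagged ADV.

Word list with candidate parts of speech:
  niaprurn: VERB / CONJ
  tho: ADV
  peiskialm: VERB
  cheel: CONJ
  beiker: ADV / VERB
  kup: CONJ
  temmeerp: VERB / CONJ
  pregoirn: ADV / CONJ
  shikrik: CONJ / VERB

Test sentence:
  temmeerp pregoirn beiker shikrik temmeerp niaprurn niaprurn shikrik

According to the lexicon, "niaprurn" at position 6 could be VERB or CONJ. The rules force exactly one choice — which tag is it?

Candidates per position — 1:temmeerp {VERB,CONJ}; 2:pregoirn {ADV,CONJ}; 3:beiker {ADV,VERB}; 4:shikrik {CONJ,VERB}; 5:temmeerp {VERB,CONJ}; 6:niaprurn {VERB,CONJ}; 7:niaprurn {VERB,CONJ}; 8:shikrik {CONJ,VERB}.
Position 6: the remaining choice is settled jointly with positions 1, 2, 3, 4, 5, 7, 8 — only CONJ at position 6 is part of a tagging that satisfies every rule.
That leaves exactly one tagging: CONJ ADV ADV CONJ VERB CONJ VERB CONJ.
Check: rule 1 holds; rule 2 holds; rule 3 holds; rule 4 holds; rule 5 holds.

CONJ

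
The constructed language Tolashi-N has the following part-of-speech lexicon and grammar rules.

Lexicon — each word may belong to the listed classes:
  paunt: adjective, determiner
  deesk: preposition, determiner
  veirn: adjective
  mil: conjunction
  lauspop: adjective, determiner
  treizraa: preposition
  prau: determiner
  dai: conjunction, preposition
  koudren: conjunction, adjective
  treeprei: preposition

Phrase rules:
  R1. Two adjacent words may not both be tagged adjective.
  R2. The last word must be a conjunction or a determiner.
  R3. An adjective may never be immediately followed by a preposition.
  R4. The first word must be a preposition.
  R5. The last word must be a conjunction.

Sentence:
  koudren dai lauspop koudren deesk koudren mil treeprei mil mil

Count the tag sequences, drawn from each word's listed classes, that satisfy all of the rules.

Candidates per position — 1:koudren {conjunction,adjective}; 2:dai {conjunction,preposition}; 3:lauspop {adjective,determiner}; 4:koudren {conjunction,adjective}; 5:deesk {preposition,determiner}; 6:koudren {conjunction,adjective}; 7:mil {conjunction}; 8:treeprei {preposition}; 9:mil {conjunction}; 10:mil {conjunction}.
There are 64 candidate sequences in total.
Rule 4 cannot be satisfied by any choice of tags from the lexicon.
So there is no consistent tagging.
Count = 0.

0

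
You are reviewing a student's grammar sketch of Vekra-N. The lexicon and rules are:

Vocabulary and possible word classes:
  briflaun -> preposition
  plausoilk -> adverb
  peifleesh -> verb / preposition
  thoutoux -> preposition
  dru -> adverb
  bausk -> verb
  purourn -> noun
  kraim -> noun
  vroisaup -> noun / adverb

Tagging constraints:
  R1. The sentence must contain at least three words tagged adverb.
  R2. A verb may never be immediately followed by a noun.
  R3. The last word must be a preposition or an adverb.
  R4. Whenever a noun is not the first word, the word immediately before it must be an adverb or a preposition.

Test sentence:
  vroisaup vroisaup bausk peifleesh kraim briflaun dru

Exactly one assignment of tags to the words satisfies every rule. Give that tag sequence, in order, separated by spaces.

Candidates per position — 1:vroisaup {noun,adverb}; 2:vroisaup {noun,adverb}; 3:bausk {verb}; 4:peifleesh {verb,preposition}; 5:kraim {noun}; 6:briflaun {preposition}; 7:dru {adverb}.
At position 1, choosing noun makes rule 1 impossible to satisfy; hence adverb.
At position 2, choosing noun makes rule 1 impossible to satisfy; hence adverb.
At position 4, choosing verb makes rule 2 impossible to satisfy; hence preposition.
That leaves exactly one tagging: adverb adverb verb preposition noun preposition adverb.
Rule-by-rule: rule 1 satisfied; rule 2 satisfied; rule 3 satisfied; rule 4 satisfied.

adverb adverb verb preposition noun preposition adverb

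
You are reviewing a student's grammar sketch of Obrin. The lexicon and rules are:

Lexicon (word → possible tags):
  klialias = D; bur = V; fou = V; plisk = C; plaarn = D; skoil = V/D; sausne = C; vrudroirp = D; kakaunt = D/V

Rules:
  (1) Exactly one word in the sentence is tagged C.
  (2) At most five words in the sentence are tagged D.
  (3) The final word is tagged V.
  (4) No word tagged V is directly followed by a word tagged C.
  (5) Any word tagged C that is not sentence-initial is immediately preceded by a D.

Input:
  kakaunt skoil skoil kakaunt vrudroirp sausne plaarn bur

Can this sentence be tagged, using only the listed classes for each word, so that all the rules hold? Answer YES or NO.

YES

Candidates per position — 1:kakaunt {D,V}; 2:skoil {V,D}; 3:skoil {V,D}; 4:kakaunt {D,V}; 5:vrudroirp {D}; 6:sausne {C}; 7:plaarn {D}; 8:bur {V}.
One satisfying assignment: V V D V D C D V.
Verifying each rule — rule 1 holds; rule 2 holds; rule 3 holds; rule 4 holds; rule 5 holds.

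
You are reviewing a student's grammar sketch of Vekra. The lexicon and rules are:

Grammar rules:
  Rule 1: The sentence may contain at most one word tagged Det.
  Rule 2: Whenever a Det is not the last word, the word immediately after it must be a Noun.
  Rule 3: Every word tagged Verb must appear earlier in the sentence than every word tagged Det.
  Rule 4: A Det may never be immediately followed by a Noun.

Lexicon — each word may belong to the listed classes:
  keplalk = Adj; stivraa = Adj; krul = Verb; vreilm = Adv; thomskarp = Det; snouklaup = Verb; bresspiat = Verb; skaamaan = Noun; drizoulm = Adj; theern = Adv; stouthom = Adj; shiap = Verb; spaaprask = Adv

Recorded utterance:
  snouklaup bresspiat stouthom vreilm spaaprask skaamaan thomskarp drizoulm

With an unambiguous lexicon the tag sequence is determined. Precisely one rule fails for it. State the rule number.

2

Fixed tagging: Verb Verb Adj Adv Adv Noun Det Adj.
Rule check: R1 ✓, R2 ✗, R3 ✓, R4 ✓.
Only rule 2 fails.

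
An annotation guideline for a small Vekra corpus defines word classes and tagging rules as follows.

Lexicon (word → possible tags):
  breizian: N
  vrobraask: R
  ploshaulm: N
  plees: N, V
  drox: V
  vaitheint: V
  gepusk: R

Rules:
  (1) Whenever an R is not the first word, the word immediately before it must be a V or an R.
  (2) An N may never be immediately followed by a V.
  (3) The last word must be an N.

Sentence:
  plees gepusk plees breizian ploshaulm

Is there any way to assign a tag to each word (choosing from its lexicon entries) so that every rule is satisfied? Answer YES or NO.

Candidates per position — 1:plees {N,V}; 2:gepusk {R}; 3:plees {N,V}; 4:breizian {N}; 5:ploshaulm {N}.
One satisfying assignment: V R N N N.
Verifying each rule — rule 1 satisfied; rule 2 satisfied; rule 3 satisfied.

YES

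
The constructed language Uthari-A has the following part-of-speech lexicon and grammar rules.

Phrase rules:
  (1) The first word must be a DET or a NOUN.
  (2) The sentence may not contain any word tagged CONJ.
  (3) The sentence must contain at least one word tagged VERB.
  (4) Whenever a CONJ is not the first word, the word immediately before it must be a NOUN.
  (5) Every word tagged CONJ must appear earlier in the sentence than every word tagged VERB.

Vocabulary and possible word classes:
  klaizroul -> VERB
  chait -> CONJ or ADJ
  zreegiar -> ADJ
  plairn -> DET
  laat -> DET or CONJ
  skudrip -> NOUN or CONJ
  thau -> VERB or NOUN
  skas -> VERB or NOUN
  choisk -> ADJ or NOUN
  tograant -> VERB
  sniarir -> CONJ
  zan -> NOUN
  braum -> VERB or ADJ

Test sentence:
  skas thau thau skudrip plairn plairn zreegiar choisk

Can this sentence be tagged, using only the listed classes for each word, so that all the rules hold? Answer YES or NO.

YES

Candidates per position — 1:skas {VERB,NOUN}; 2:thau {VERB,NOUN}; 3:thau {VERB,NOUN}; 4:skudrip {NOUN,CONJ}; 5:plairn {DET}; 6:plairn {DET}; 7:zreegiar {ADJ}; 8:choisk {ADJ,NOUN}.
One satisfying assignment: NOUN NOUN VERB NOUN DET DET ADJ NOUN.
Rule-by-rule: rule 1 ✓; rule 2 ✓; rule 3 ✓; rule 4 ✓; rule 5 ✓.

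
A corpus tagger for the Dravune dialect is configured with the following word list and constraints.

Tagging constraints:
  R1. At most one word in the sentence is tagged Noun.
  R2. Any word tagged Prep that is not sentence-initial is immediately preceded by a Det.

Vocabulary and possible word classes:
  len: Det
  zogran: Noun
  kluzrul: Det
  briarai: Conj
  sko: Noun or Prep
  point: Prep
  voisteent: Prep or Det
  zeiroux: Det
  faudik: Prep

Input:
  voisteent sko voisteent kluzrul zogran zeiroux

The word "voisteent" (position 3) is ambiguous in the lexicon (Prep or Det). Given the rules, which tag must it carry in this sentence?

Candidates per position — 1:voisteent {Prep,Det}; 2:sko {Noun,Prep}; 3:voisteent {Prep,Det}; 4:kluzrul {Det}; 5:zogran {Noun}; 6:zeiroux {Det}.
At position 2, choosing Noun makes rule 1 impossible to satisfy; hence Prep.
At position 3, choosing Prep makes rule 2 impossible to satisfy; hence Det.
At position 1, choosing Prep makes rule 2 impossible to satisfy; hence Det.
The unique satisfying tagging is: Det Prep Det Det Noun Det.
Check: rule 1 ✓; rule 2 ✓.

Det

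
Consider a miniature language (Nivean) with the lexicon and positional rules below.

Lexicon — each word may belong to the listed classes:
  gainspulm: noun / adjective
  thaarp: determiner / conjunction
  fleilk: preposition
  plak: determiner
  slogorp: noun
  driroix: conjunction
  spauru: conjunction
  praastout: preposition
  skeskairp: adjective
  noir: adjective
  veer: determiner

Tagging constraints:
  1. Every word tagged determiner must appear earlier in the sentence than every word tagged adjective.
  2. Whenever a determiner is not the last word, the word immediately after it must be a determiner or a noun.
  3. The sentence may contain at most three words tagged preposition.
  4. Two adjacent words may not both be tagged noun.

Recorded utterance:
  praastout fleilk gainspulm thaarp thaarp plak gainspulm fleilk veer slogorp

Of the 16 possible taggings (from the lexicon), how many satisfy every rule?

3

Candidates per position — 1:praastout {preposition}; 2:fleilk {preposition}; 3:gainspulm {noun,adjective}; 4:thaarp {determiner,conjunction}; 5:thaarp {determiner,conjunction}; 6:plak {determiner}; 7:gainspulm {noun,adjective}; 8:fleilk {preposition}; 9:veer {determiner}; 10:slogorp {noun}.
There are 16 candidate sequences in total.
The sequences that satisfy every rule: preposition preposition noun determiner determiner determiner noun preposition determiner noun; preposition preposition noun conjunction determiner determiner noun preposition determiner noun; preposition preposition noun conjunction conjunction determiner noun preposition determiner noun.
Count = 3.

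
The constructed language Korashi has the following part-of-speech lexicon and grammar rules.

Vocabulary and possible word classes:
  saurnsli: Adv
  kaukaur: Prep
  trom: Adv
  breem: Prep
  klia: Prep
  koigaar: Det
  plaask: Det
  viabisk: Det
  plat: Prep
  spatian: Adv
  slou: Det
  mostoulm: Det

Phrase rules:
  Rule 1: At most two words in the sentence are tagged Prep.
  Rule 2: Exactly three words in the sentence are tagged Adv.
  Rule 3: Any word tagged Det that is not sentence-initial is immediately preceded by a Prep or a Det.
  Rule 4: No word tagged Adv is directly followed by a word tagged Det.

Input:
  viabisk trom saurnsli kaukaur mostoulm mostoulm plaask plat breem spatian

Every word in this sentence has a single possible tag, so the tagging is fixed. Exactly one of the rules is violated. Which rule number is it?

Fixed tagging: Det Adv Adv Prep Det Det Det Prep Prep Adv.
Applying the rules: R1 ✗, R2 ✓, R3 ✓, R4 ✓.
Only rule 1 fails.

1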